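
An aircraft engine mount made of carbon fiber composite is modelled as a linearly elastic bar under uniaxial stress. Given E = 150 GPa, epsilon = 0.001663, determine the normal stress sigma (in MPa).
Model: a linearly elastic bar under uniaxial stress, so epsilon = sigma / E.
Solve for sigma: sigma = epsilon·E.
Convert to SI units:
  E = 150 GPa = 1.5 × 10¹¹ Pa
Substitute:
  sigma = 0.001663 × (1.5 × 10¹¹)
  sigma = 2.494 × 10⁸ Pa
Convert: sigma = 2.494 × 10⁸ Pa = 249.4 MPa
Final answer: sigma = 249.4 MPa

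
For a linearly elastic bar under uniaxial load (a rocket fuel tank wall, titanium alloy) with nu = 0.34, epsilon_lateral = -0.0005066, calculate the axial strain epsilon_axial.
Model: a linearly elastic bar under uniaxial load, so epsilon_lateral = -nu·epsilon_axial.
Solve for epsilon_axial: epsilon_axial = -epsilon_lateral / nu.
Substitute:
  epsilon_axial = -(-0.0005066) / 0.34
  epsilon_axial = 0.00149
Final answer: epsilon_axial = 0.00149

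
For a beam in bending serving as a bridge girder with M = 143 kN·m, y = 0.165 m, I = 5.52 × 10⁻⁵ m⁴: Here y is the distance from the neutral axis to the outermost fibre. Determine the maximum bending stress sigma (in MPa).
Model: a beam in bending, so sigma = (M·y) / I.
Convert to SI units:
  M = 143 kN·m = 143000 N·m
Substitute:
  sigma = (143000 × 0.165) / (5.52 × 10⁻⁵)
  sigma = 4.274 × 10⁸ Pa
Convert: sigma = 4.274 × 10⁸ Pa = 427.4 MPa
Final answer: sigma = 427.4 MPa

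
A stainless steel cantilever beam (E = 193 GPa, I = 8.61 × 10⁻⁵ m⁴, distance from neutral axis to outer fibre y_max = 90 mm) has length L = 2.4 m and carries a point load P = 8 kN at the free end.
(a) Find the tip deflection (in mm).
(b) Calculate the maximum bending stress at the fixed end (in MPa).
(a) Tip deflection of a cantilever with an end point load: δ = P·L^3 / (3·E·I). Convert P = 8 kN = 8000 N, E = 193 GPa = 1.93 × 10¹¹ Pa.
  δ = (8000 × 2.4^3) / (3 × (1.93 × 10¹¹) × (8.61 × 10⁻⁵)) = 0.002218 m = 2.218 mm
(b) Maximum bending moment at the fixed end: M = P·L = 8000 × 2.4 = 19200 N·m. Convert y_max = 90 mm = 0.09 m.
  σ = M·y_max / I = (19200 × 0.09) / (8.61 × 10⁻⁵) = 2.007 × 10⁷ Pa = 20.07 MPa
Final answer: (a) δ = 2.218 mm, (b) σ = 20.07 MPa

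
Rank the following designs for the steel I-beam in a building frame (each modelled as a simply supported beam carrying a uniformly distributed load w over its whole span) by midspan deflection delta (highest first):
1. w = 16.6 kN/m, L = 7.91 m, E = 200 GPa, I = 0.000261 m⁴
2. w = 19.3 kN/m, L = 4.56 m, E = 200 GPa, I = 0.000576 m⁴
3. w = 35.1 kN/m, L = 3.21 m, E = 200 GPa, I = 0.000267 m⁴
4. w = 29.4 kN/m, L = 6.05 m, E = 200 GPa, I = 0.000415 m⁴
Model: a simply supported beam carrying a uniformly distributed load w over its whole span, so delta = (5·w·L^4) / (384·E·I) (SI units).
  Case 1: delta = (5 × 16600 × 7.91^4) / (384 × (2 × 10¹¹) × 0.000261) = 0.01621 m = 16.21 mm
  Case 2: delta = (5 × 19300 × 4.56^4) / (384 × (2 × 10¹¹) × 0.000576) = 0.0009432 m = 0.9432 mm
  Case 3: delta = (5 × 35100 × 3.21^4) / (384 × (2 × 10¹¹) × 0.000267) = 0.0009087 m = 0.9087 mm
  Case 4: delta = (5 × 29400 × 6.05^4) / (384 × (2 × 10¹¹) × 0.000415) = 0.006179 m = 6.179 mm
Ordering: 16.21 mm (case 1) > 6.179 mm (case 4) > 0.9432 mm (case 2) > 0.9087 mm (case 3)
Final answer: 1, 4, 2, 3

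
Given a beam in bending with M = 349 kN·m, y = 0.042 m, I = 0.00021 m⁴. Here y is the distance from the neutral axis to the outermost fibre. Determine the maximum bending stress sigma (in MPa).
Model: a beam in bending, so sigma = (M·y) / I.
Convert to SI units:
  M = 349 kN·m = 349000 N·m
Substitute:
  sigma = (349000 × 0.042) / 0.00021
  sigma = 6.98 × 10⁷ Pa
Convert: sigma = 6.98 × 10⁷ Pa = 69.8 MPa
Final answer: sigma = 69.8 MPa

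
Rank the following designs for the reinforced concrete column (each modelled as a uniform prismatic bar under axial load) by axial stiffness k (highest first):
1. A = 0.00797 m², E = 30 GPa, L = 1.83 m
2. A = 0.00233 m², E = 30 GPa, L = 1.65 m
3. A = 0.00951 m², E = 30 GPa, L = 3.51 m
Model: a uniform prismatic bar under axial load, so k = (A·E) / L (SI units).
  Case 1: k = (0.00797 × (3 × 10¹⁰)) / 1.83 = 1.307 × 10⁸ N/m = 130.7 MN/m
  Case 2: k = (0.00233 × (3 × 10¹⁰)) / 1.65 = 4.236 × 10⁷ N/m = 42.36 MN/m
  Case 3: k = (0.00951 × (3 × 10¹⁰)) / 3.51 = 8.128 × 10⁷ N/m = 81.28 MN/m
Ordering: 130.7 MN/m (case 1) > 81.28 MN/m (case 3) > 42.36 MN/m (case 2)
Final answer: 1, 3, 2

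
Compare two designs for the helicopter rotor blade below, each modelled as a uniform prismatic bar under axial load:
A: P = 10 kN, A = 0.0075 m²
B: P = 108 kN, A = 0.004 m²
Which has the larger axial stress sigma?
Model: a uniform prismatic bar under axial load, so sigma = P / A (SI units).
  A: sigma = 10000 / 0.0075 = 1.333 × 10⁶ Pa = 1.333 MPa
  B: sigma = 108000 / 0.004 = 2.7 × 10⁷ Pa = 27 MPa
27 MPa > 1.333 MPa, so B is larger.
Final answer: B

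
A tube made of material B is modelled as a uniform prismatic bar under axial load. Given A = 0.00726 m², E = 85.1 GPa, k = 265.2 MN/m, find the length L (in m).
Model: a uniform prismatic bar under axial load, so k = (A·E) / L.
Solve for L: L = (A·E) / k.
Convert to SI units:
  E = 85.1 GPa = 8.51 × 10¹⁰ Pa
  k = 265.2 MN/m = 2.652 × 10⁸ N/m
Substitute:
  L = (0.00726 × (8.51 × 10¹⁰)) / (2.652 × 10⁸)
  L = 2.33 m
Final answer: L = 2.33 m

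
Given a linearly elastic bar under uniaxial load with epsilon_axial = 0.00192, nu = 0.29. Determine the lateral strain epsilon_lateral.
Model: a linearly elastic bar under uniaxial load, so epsilon_lateral = -nu·epsilon_axial.
Substitute:
  epsilon_lateral = -(0.29 × 0.00192)
  epsilon_lateral = -0.0005568
Final answer: epsilon_lateral = -0.0005568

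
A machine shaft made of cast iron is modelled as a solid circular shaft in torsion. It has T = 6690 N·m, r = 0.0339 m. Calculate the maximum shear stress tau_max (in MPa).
Model: a solid circular shaft in torsion, so tau_max = (2·T) / (π·r^3).
Substitute:
  tau_max = (2 × 6690) / (π × 0.0339^3)
  tau_max = 1.093 × 10⁸ Pa
Convert: tau_max = 1.093 × 10⁸ Pa = 109.3 MPa
Final answer: tau_max = 109.3 MPa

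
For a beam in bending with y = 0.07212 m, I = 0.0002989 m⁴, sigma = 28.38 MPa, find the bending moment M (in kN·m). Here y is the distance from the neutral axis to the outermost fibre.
Model: a beam in bending, so sigma = (M·y) / I.
Solve for M: M = (sigma·I) / y.
Convert to SI units:
  sigma = 28.38 MPa = 2.838 × 10⁷ Pa
Substitute:
  M = ((2.838 × 10⁷) × 0.0002989) / 0.07212
  M = 117600 N·m
Convert: M = 117600 N·m = 117.6 kN·m
Final answer: M = 117.6 kN·m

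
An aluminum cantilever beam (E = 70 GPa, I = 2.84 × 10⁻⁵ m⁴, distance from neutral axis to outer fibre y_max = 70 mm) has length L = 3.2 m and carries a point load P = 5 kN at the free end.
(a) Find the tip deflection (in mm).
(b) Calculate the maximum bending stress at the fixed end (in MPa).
(a) Tip deflection of a cantilever with an end point load: δ = P·L^3 / (3·E·I). Convert P = 5 kN = 5000 N, E = 70 GPa = 7 × 10¹⁰ Pa.
  δ = (5000 × 3.2^3) / (3 × (7 × 10¹⁰) × (2.84 × 10⁻⁵)) = 0.02747 m = 27.47 mm
(b) Maximum bending moment at the fixed end: M = P·L = 5000 × 3.2 = 16000 N·m. Convert y_max = 70 mm = 0.07 m.
  σ = M·y_max / I = (16000 × 0.07) / (2.84 × 10⁻⁵) = 3.944 × 10⁷ Pa = 39.44 MPa
Final answer: (a) δ = 27.47 mm, (b) σ = 39.44 MPa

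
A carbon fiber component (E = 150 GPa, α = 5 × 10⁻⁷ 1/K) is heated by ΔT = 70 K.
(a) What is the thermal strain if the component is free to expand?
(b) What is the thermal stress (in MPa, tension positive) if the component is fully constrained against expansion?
(a) Free thermal strain ε_th = α·ΔT = (5 × 10⁻⁷) × 70 = 3.5 × 10⁻⁵
(b) Fully constrained, the expansion is suppressed, so σ = -E·α·ΔT. Convert E = 150 GPa = 1.5 × 10¹¹ Pa.
  σ = -(1.5 × 10¹¹) × (5 × 10⁻⁷) × 70 = -5.25 × 10⁶ Pa = -5.25 MPa (compressive)
Final answer: (a) ε_th = 3.5 × 10⁻⁵, (b) σ = -5.25 MPa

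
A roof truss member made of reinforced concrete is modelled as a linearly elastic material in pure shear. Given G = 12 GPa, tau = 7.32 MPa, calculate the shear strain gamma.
Model: a linearly elastic material in pure shear, so tau = G·gamma.
Solve for gamma: gamma = tau / G.
Convert to SI units:
  G = 12 GPa = 1.2 × 10¹⁰ Pa
  tau = 7.32 MPa = 7.32 × 10⁶ Pa
Substitute:
  gamma = (7.32 × 10⁶) / (1.2 × 10¹⁰)
  gamma = 0.00061
Final answer: gamma = 0.00061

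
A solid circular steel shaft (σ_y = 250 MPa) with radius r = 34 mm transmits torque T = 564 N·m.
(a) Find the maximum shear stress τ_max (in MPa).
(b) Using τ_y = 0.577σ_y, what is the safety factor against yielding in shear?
(a) For a solid circular shaft, τ_max = T·r/J with J = π·r^4/2, i.e. τ_max = 2·T / (π·r^3). Convert r = 34 mm = 0.034 m.
  τ_max = (2 × 564) / (π × 0.034^3) = 9.135 × 10⁶ Pa = 9.135 MPa
(b) τ_y = 0.577 × 250 = 144.25 MPa
  SF = τ_y/τ_max = 144.25 / 9.135 = 15.79
Final answer: (a) τ_max = 9.135 MPa, (b) SF = 15.79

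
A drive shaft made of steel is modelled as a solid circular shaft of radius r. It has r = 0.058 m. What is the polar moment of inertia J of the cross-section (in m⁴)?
Model: a solid circular shaft of radius r, so J = (π·r^4) / 2.
Substitute:
  J = (π × 0.058^4) / 2
  J = 1.778 × 10⁻⁵ m⁴
Final answer: J = 1.778 × 10⁻⁵ m⁴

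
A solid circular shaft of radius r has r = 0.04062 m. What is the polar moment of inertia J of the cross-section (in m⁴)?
Model: a solid circular shaft of radius r, so J = (π·r^4) / 2.
Substitute:
  J = (π × 0.04062^4) / 2
  J = 4.276 × 10⁻⁶ m⁴
Final answer: J = 4.276 × 10⁻⁶ m⁴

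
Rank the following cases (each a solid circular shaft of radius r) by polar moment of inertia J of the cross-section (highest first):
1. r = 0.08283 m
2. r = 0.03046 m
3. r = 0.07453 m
Model: a solid circular shaft of radius r, so J = (π·r^4) / 2 (SI units).
  Case 1: J = (π × 0.08283^4) / 2 = 7.394 × 10⁻⁵ m⁴
  Case 2: J = (π × 0.03046^4) / 2 = 1.352 × 10⁻⁶ m⁴
  Case 3: J = (π × 0.07453^4) / 2 = 4.847 × 10⁻⁵ m⁴
Ordering: 7.394 × 10⁻⁵ m⁴ (case 1) > 4.847 × 10⁻⁵ m⁴ (case 3) > 1.352 × 10⁻⁶ m⁴ (case 2)
Final answer: 1, 3, 2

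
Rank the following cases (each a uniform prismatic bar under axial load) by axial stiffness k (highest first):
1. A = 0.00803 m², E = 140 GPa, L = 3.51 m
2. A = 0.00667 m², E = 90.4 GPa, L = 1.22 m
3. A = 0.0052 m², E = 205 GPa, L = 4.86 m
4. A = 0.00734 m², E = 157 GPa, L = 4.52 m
Model: a uniform prismatic bar under axial load, so k = (A·E) / L (SI units).
  Case 1: k = (0.00803 × (1.4 × 10¹¹)) / 3.51 = 3.203 × 10⁸ N/m = 320.3 MN/m
  Case 2: k = (0.00667 × (9.04 × 10¹⁰)) / 1.22 = 4.942 × 10⁸ N/m = 494.2 MN/m
  Case 3: k = (0.0052 × (2.05 × 10¹¹)) / 4.86 = 2.193 × 10⁸ N/m = 219.3 MN/m
  Case 4: k = (0.00734 × (1.57 × 10¹¹)) / 4.52 = 2.55 × 10⁸ N/m = 255 MN/m
Ordering: 494.2 MN/m (case 2) > 320.3 MN/m (case 1) > 255 MN/m (case 4) > 219.3 MN/m (case 3)
Final answer: 2, 1, 4, 3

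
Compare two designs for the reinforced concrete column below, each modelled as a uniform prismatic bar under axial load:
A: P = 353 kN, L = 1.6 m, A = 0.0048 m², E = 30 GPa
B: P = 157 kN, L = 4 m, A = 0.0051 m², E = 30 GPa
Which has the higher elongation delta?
Model: a uniform prismatic bar under axial load, so delta = (P·L) / (A·E) (SI units).
  A: delta = (353000 × 1.6) / (0.0048 × (3 × 10¹⁰)) = 0.003922 m = 3.922 mm
  B: delta = (157000 × 4) / (0.0051 × (3 × 10¹⁰)) = 0.004105 m = 4.105 mm
4.105 mm > 3.922 mm, so B is larger.
Final answer: B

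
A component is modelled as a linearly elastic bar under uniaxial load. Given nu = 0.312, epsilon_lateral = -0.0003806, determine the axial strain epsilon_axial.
Model: a linearly elastic bar under uniaxial load, so epsilon_lateral = -nu·epsilon_axial.
Solve for epsilon_axial: epsilon_axial = -epsilon_lateral / nu.
Substitute:
  epsilon_axial = -(-0.0003806) / 0.312
  epsilon_axial = 0.00122
Final answer: epsilon_axial = 0.00122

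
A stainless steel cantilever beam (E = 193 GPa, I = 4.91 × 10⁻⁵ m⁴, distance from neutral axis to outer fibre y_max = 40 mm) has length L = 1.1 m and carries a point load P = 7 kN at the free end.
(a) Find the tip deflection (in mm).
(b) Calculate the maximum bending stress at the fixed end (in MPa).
(a) Tip deflection of a cantilever with an end point load: δ = P·L^3 / (3·E·I). Convert P = 7 kN = 7000 N, E = 193 GPa = 1.93 × 10¹¹ Pa.
  δ = (7000 × 1.1^3) / (3 × (1.93 × 10¹¹) × (4.91 × 10⁻⁵)) = 0.0003277 m = 0.3277 mm
(b) Maximum bending moment at the fixed end: M = P·L = 7000 × 1.1 = 7700 N·m. Convert y_max = 40 mm = 0.04 m.
  σ = M·y_max / I = (7700 × 0.04) / (4.91 × 10⁻⁵) = 6.273 × 10⁶ Pa = 6.273 MPa
Final answer: (a) δ = 0.3277 mm, (b) σ = 6.273 MPa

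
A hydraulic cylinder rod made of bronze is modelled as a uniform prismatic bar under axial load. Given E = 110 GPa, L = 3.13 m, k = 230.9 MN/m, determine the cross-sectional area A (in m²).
Model: a uniform prismatic bar under axial load, so k = (A·E) / L.
Solve for A: A = (k·L) / E.
Convert to SI units:
  E = 110 GPa = 1.1 × 10¹¹ Pa
  k = 230.9 MN/m = 2.309 × 10⁸ N/m
Substitute:
  A = ((2.309 × 10⁸) × 3.13) / (1.1 × 10¹¹)
  A = 0.00657 m²
Final answer: A = 0.00657 m²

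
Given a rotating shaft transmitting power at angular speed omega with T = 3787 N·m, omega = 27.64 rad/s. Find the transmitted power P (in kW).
Model: a rotating shaft transmitting power at angular speed omega, so P = T·omega.
Substitute:
  P = 3787 × 27.64
  P = 104700 W
Convert: P = 104700 W = 104.7 kW
Final answer: P = 104.7 kW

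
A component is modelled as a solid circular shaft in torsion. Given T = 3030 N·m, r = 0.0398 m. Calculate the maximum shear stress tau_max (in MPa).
Model: a solid circular shaft in torsion, so tau_max = (2·T) / (π·r^3).
Substitute:
  tau_max = (2 × 3030) / (π × 0.0398^3)
  tau_max = 3.06 × 10⁷ Pa
Convert: tau_max = 3.06 × 10⁷ Pa = 30.6 MPa
Final answer: tau_max = 30.6 MPa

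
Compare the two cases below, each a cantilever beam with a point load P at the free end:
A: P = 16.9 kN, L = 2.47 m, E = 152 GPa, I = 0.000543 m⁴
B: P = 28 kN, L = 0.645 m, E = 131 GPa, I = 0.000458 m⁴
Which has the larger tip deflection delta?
Model: a cantilever beam with a point load P at the free end, so delta = (P·L^3) / (3·E·I) (SI units).
  A: delta = (16900 × 2.47^3) / (3 × (1.52 × 10¹¹) × 0.000543) = 0.001029 m = 1.029 mm
  B: delta = (28000 × 0.645^3) / (3 × (1.31 × 10¹¹) × 0.000458) = 4.174 × 10⁻⁵ m = 0.04174 mm
1.029 mm > 0.04174 mm, so A is larger.
Final answer: A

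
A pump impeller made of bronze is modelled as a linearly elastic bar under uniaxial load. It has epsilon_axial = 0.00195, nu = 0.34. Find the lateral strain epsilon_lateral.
Model: a linearly elastic bar under uniaxial load, so epsilon_lateral = -nu·epsilon_axial.
Substitute:
  epsilon_lateral = -(0.34 × 0.00195)
  epsilon_lateral = -0.000663
Final answer: epsilon_lateral = -0.000663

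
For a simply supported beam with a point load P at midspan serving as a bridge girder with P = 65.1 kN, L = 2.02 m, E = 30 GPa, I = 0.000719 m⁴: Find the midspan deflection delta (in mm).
Model: a simply supported beam with a point load P at midspan, so delta = (P·L^3) / (48·E·I).
Convert to SI units:
  P = 65.1 kN = 65100 N
  E = 30 GPa = 3 × 10¹⁰ Pa
Substitute:
  delta = (65100 × 2.02^3) / (48 × (3 × 10¹⁰) × 0.000719)
  delta = 0.0005183 m
Convert: delta = 0.0005183 m = 0.5183 mm
Final answer: delta = 0.5183 mm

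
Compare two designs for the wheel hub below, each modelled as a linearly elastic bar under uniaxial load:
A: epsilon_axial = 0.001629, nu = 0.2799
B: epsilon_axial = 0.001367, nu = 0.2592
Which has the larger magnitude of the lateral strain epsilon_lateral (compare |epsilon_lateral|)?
Model: a linearly elastic bar under uniaxial load, so epsilon_lateral = -nu·epsilon_axial (SI units).
  A: epsilon_lateral = -(0.2799 × 0.001629) = -0.000456
  B: epsilon_lateral = -(0.2592 × 0.001367) = -0.0003543
|epsilon_lateral|: A = 0.000456, B = 0.0003543, so A is larger in magnitude.
Final answer: A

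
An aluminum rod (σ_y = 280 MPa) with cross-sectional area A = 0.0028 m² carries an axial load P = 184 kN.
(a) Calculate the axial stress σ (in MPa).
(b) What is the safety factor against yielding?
(a) Axial stress σ = P/A. Convert P = 184 kN = 184000 N.
  σ = 184000 / 0.0028 = 6.571 × 10⁷ Pa = 65.71 MPa
(b) Safety factor SF = σ_y/σ = 280 / 65.71 = 4.261
Final answer: (a) σ = 65.71 MPa, (b) SF = 4.261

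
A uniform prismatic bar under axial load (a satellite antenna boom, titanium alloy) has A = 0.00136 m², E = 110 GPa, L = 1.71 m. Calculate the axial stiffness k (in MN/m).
Model: a uniform prismatic bar under axial load, so k = (A·E) / L.
Convert to SI units:
  E = 110 GPa = 1.1 × 10¹¹ Pa
Substitute:
  k = (0.00136 × (1.1 × 10¹¹)) / 1.71
  k = 8.749 × 10⁷ N/m
Convert: k = 8.749 × 10⁷ N/m = 87.49 MN/m
Final answer: k = 87.49 MN/m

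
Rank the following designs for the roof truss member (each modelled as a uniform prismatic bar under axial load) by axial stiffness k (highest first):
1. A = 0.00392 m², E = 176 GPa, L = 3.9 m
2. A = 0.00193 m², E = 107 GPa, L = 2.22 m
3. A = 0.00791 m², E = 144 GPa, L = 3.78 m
Model: a uniform prismatic bar under axial load, so k = (A·E) / L (SI units).
  Case 1: k = (0.00392 × (1.76 × 10¹¹)) / 3.9 = 1.769 × 10⁸ N/m = 176.9 MN/m
  Case 2: k = (0.00193 × (1.07 × 10¹¹)) / 2.22 = 9.302 × 10⁷ N/m = 93.02 MN/m
  Case 3: k = (0.00791 × (1.44 × 10¹¹)) / 3.78 = 3.013 × 10⁸ N/m = 301.3 MN/m
Ordering: 301.3 MN/m (case 3) > 176.9 MN/m (case 1) > 93.02 MN/m (case 2)
Final answer: 3, 1, 2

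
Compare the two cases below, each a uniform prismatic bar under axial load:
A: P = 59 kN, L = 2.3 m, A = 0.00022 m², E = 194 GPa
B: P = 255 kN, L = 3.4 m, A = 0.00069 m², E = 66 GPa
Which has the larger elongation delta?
Model: a uniform prismatic bar under axial load, so delta = (P·L) / (A·E) (SI units).
  A: delta = (59000 × 2.3) / (0.00022 × (1.94 × 10¹¹)) = 0.003179 m = 3.179 mm
  B: delta = (255000 × 3.4) / (0.00069 × (6.6 × 10¹⁰)) = 0.01904 m = 19.04 mm
19.04 mm > 3.179 mm, so B is larger.
Final answer: B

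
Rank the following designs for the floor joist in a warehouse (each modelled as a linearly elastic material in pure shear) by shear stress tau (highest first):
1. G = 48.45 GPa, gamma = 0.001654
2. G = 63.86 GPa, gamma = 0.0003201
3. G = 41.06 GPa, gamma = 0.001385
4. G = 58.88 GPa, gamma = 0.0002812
Model: a linearly elastic material in pure shear, so tau = G·gamma (SI units).
  Case 1: tau = (4.845 × 10¹⁰) × 0.001654 = 8.014 × 10⁷ Pa = 80.14 MPa
  Case 2: tau = (6.386 × 10¹⁰) × 0.0003201 = 2.044 × 10⁷ Pa = 20.44 MPa
  Case 3: tau = (4.106 × 10¹⁰) × 0.001385 = 5.687 × 10⁷ Pa = 56.87 MPa
  Case 4: tau = (5.888 × 10¹⁰) × 0.0002812 = 1.656 × 10⁷ Pa = 16.56 MPa
Ordering: 80.14 MPa (case 1) > 56.87 MPa (case 3) > 20.44 MPa (case 2) > 16.56 MPa (case 4)
Final answer: 1, 3, 2, 4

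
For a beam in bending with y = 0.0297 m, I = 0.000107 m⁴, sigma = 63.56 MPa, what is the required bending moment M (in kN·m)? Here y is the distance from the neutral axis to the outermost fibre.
Model: a beam in bending, so sigma = (M·y) / I.
Solve for M: M = (sigma·I) / y.
Convert to SI units:
  sigma = 63.56 MPa = 6.356 × 10⁷ Pa
Substitute:
  M = ((6.356 × 10⁷) × 0.000107) / 0.0297
  M = 229000 N·m
Convert: M = 229000 N·m = 229 kN·m
Final answer: M = 229 kN·m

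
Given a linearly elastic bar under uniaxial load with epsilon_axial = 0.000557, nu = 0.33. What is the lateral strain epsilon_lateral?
Model: a linearly elastic bar under uniaxial load, so epsilon_lateral = -nu·epsilon_axial.
Substitute:
  epsilon_lateral = -(0.33 × 0.000557)
  epsilon_lateral = -0.0001838
Final answer: epsilon_lateral = -0.0001838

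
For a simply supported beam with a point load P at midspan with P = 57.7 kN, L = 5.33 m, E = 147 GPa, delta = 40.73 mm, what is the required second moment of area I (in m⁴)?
Model: a simply supported beam with a point load P at midspan, so delta = (P·L^3) / (48·E·I).
Solve for I: I = (P·L^3) / (48·delta·E).
Convert to SI units:
  P = 57.7 kN = 57700 N
  E = 147 GPa = 1.47 × 10¹¹ Pa
  delta = 40.73 mm = 0.04073 m
Substitute:
  I = (57700 × 5.33^3) / (48 × 0.04073 × (1.47 × 10¹¹))
  I = 3.04 × 10⁻⁵ m⁴
Final answer: I = 3.04 × 10⁻⁵ m⁴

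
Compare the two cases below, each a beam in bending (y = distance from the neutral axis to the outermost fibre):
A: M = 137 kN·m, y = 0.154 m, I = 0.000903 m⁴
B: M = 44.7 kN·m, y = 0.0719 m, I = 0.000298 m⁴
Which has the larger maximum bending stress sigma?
Model: a beam in bending (y = distance from the neutral axis to the outermost fibre), so sigma = (M·y) / I (SI units).
  A: sigma = (137000 × 0.154) / 0.000903 = 2.336 × 10⁷ Pa = 23.36 MPa
  B: sigma = (44700 × 0.0719) / 0.000298 = 1.079 × 10⁷ Pa = 10.79 MPa
23.36 MPa > 10.79 MPa, so A is larger.
Final answer: A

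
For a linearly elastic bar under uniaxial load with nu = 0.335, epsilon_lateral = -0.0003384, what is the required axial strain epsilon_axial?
Model: a linearly elastic bar under uniaxial load, so epsilon_lateral = -nu·epsilon_axial.
Solve for epsilon_axial: epsilon_axial = -epsilon_lateral / nu.
Substitute:
  epsilon_axial = -(-0.0003384) / 0.335
  epsilon_axial = 0.00101
Final answer: epsilon_axial = 0.00101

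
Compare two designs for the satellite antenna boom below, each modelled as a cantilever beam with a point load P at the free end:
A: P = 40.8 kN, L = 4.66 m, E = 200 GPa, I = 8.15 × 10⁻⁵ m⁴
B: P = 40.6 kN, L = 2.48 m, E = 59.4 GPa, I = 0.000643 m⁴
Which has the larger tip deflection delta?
Model: a cantilever beam with a point load P at the free end, so delta = (P·L^3) / (3·E·I) (SI units).
  A: delta = (40800 × 4.66^3) / (3 × (2 × 10¹¹) × (8.15 × 10⁻⁵)) = 0.08443 m = 84.43 mm
  B: delta = (40600 × 2.48^3) / (3 × (5.94 × 10¹⁰) × 0.000643) = 0.005405 m = 5.405 mm
84.43 mm > 5.405 mm, so A is larger.
Final answer: A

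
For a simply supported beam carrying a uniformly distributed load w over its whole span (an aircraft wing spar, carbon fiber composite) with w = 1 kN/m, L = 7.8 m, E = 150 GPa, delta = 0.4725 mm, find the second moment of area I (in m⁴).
Model: a simply supported beam carrying a uniformly distributed load w over its whole span, so delta = (5·w·L^4) / (384·E·I).
Solve for I: I = (5·w·L^4) / (384·delta·E).
Convert to SI units:
  w = 1 kN/m = 1000 N/m
  E = 150 GPa = 1.5 × 10¹¹ Pa
  delta = 0.4725 mm = 0.0004725 m
Substitute:
  I = (5 × 1000 × 7.8^4) / (384 × 0.0004725 × (1.5 × 10¹¹))
  I = 0.00068 m⁴
Final answer: I = 0.00068 m⁴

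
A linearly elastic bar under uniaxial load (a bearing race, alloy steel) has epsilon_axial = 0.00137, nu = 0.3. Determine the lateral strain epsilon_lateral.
Model: a linearly elastic bar under uniaxial load, so epsilon_lateral = -nu·epsilon_axial.
Substitute:
  epsilon_lateral = -(0.3 × 0.00137)
  epsilon_lateral = -0.000411
Final answer: epsilon_lateral = -0.000411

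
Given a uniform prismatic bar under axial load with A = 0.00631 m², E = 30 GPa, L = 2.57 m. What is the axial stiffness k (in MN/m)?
Model: a uniform prismatic bar under axial load, so k = (A·E) / L.
Convert to SI units:
  E = 30 GPa = 3 × 10¹⁰ Pa
Substitute:
  k = (0.00631 × (3 × 10¹⁰)) / 2.57
  k = 7.366 × 10⁷ N/m
Convert: k = 7.366 × 10⁷ N/m = 73.66 MN/m
Final answer: k = 73.66 MN/m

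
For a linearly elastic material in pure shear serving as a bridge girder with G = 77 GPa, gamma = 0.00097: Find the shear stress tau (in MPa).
Model: a linearly elastic material in pure shear, so tau = G·gamma.
Convert to SI units:
  G = 77 GPa = 7.7 × 10¹⁰ Pa
Substitute:
  tau = (7.7 × 10¹⁰) × 0.00097
  tau = 7.469 × 10⁷ Pa
Convert: tau = 7.469 × 10⁷ Pa = 74.69 MPa
Final answer: tau = 74.69 MPa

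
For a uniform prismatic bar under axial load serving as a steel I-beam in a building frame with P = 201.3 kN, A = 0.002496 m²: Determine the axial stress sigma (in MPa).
Model: a uniform prismatic bar under axial load, so sigma = P / A.
Convert to SI units:
  P = 201.3 kN = 201300 N
Substitute:
  sigma = 201300 / 0.002496
  sigma = 8.065 × 10⁷ Pa
Convert: sigma = 8.065 × 10⁷ Pa = 80.65 MPa
Final answer: sigma = 80.65 MPa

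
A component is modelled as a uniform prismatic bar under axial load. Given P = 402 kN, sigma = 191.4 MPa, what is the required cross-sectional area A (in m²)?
Model: a uniform prismatic bar under axial load, so sigma = P / A.
Solve for A: A = P / sigma.
Convert to SI units:
  P = 402 kN = 402000 N
  sigma = 191.4 MPa = 1.914 × 10⁸ Pa
Substitute:
  A = 402000 / (1.914 × 10⁸)
  A = 0.0021 m²
Final answer: A = 0.0021 m²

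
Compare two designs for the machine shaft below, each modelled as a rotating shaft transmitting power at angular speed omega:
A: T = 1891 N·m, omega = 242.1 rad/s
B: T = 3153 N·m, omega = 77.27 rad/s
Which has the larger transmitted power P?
Model: a rotating shaft transmitting power at angular speed omega, so P = T·omega (SI units).
  A: P = 1891 × 242.1 = 457800 W = 457.8 kW
  B: P = 3153 × 77.27 = 243600 W = 243.6 kW
457.8 kW > 243.6 kW, so A is larger.
Final answer: A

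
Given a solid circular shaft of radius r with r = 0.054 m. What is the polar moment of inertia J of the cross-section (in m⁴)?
Model: a solid circular shaft of radius r, so J = (π·r^4) / 2.
Substitute:
  J = (π × 0.054^4) / 2
  J = 1.336 × 10⁻⁵ m⁴
Final answer: J = 1.336 × 10⁻⁵ m⁴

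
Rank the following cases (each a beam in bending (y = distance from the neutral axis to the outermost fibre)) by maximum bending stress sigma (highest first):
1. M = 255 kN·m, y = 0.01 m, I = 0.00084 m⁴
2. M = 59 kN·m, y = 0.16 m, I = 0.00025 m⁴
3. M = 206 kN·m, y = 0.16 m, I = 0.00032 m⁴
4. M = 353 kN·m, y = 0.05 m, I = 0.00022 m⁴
Model: a beam in bending (y = distance from the neutral axis to the outermost fibre), so sigma = (M·y) / I (SI units).
  Case 1: sigma = (255000 × 0.01) / 0.00084 = 3.036 × 10⁶ Pa = 3.036 MPa
  Case 2: sigma = (59000 × 0.16) / 0.00025 = 3.776 × 10⁷ Pa = 37.76 MPa
  Case 3: sigma = (206000 × 0.16) / 0.00032 = 1.03 × 10⁸ Pa = 103 MPa
  Case 4: sigma = (353000 × 0.05) / 0.00022 = 8.023 × 10⁷ Pa = 80.23 MPa
Ordering: 103 MPa (case 3) > 80.23 MPa (case 4) > 37.76 MPa (case 2) > 3.036 MPa (case 1)
Final answer: 3, 4, 2, 1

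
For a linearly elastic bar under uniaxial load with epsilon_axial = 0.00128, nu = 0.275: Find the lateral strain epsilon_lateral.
Model: a linearly elastic bar under uniaxial load, so epsilon_lateral = -nu·epsilon_axial.
Substitute:
  epsilon_lateral = -(0.275 × 0.00128)
  epsilon_lateral = -0.000352
Final answer: epsilon_lateral = -0.000352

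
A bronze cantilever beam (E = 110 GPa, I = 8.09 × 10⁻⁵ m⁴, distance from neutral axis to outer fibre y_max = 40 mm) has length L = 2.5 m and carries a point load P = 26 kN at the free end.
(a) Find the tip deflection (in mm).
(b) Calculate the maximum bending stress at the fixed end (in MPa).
(a) Tip deflection of a cantilever with an end point load: δ = P·L^3 / (3·E·I). Convert P = 26 kN = 26000 N, E = 110 GPa = 1.1 × 10¹¹ Pa.
  δ = (26000 × 2.5^3) / (3 × (1.1 × 10¹¹) × (8.09 × 10⁻⁵)) = 0.01522 m = 15.22 mm
(b) Maximum bending moment at the fixed end: M = P·L = 26000 × 2.5 = 65000 N·m. Convert y_max = 40 mm = 0.04 m.
  σ = M·y_max / I = (65000 × 0.04) / (8.09 × 10⁻⁵) = 3.214 × 10⁷ Pa = 32.14 MPa
Final answer: (a) δ = 15.22 mm, (b) σ = 32.14 MPa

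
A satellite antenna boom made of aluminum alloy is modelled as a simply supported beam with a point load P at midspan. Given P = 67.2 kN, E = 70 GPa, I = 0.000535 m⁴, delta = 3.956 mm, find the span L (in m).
Model: a simply supported beam with a point load P at midspan, so delta = (P·L^3) / (48·E·I).
Solve for L: L = ((48·delta·E·I) / P)^(1/3).
Convert to SI units:
  P = 67.2 kN = 67200 N
  E = 70 GPa = 7 × 10¹⁰ Pa
  delta = 3.956 mm = 0.003956 m
Substitute:
  L = ((48 × 0.003956 × (7 × 10¹⁰) × 0.000535) / 67200)^(1/3)
  L = 4.73 m
Final answer: L = 4.73 m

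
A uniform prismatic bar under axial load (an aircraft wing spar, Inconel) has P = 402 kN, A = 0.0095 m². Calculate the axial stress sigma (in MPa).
Model: a uniform prismatic bar under axial load, so sigma = P / A.
Convert to SI units:
  P = 402 kN = 402000 N
Substitute:
  sigma = 402000 / 0.0095
  sigma = 4.232 × 10⁷ Pa
Convert: sigma = 4.232 × 10⁷ Pa = 42.32 MPa
Final answer: sigma = 42.32 MPa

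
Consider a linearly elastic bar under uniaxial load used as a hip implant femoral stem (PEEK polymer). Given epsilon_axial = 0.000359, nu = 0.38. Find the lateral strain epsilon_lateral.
Model: a linearly elastic bar under uniaxial load, so epsilon_lateral = -nu·epsilon_axial.
Substitute:
  epsilon_lateral = -(0.38 × 0.000359)
  epsilon_lateral = -0.0001364
Final answer: epsilon_lateral = -0.0001364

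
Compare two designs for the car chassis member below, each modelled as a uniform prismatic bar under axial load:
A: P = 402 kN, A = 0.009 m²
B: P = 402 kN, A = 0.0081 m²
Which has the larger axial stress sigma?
Model: a uniform prismatic bar under axial load, so sigma = P / A (SI units).
  A: sigma = 402000 / 0.009 = 4.467 × 10⁷ Pa = 44.67 MPa
  B: sigma = 402000 / 0.0081 = 4.963 × 10⁷ Pa = 49.63 MPa
49.63 MPa > 44.67 MPa, so B is larger.
Final answer: B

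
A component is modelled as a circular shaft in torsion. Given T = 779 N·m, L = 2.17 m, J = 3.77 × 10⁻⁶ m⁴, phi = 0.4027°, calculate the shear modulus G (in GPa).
Model: a circular shaft in torsion, so phi = (T·L) / (G·J).
Solve for G: G = (T·L) / (phi·J).
Convert to SI units:
  phi = 0.4027° = 0.007028 rad
Substitute:
  G = (779 × 2.17) / (0.007028 × (3.77 × 10⁻⁶))
  G = 6.38 × 10¹⁰ Pa
Convert: G = 6.38 × 10¹⁰ Pa = 63.8 GPa
Final answer: G = 63.8 GPa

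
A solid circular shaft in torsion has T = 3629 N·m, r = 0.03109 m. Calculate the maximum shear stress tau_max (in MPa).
Model: a solid circular shaft in torsion, so tau_max = (2·T) / (π·r^3).
Substitute:
  tau_max = (2 × 3629) / (π × 0.03109^3)
  tau_max = 7.688 × 10⁷ Pa
Convert: tau_max = 7.688 × 10⁷ Pa = 76.88 MPa
Final answer: tau_max = 76.88 MPa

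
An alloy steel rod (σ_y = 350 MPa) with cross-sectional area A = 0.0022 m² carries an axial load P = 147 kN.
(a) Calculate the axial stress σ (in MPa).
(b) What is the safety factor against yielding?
(a) Axial stress σ = P/A. Convert P = 147 kN = 147000 N.
  σ = 147000 / 0.0022 = 6.682 × 10⁷ Pa = 66.82 MPa
(b) Safety factor SF = σ_y/σ = 350 / 66.82 = 5.238
Final answer: (a) σ = 66.82 MPa, (b) SF = 5.238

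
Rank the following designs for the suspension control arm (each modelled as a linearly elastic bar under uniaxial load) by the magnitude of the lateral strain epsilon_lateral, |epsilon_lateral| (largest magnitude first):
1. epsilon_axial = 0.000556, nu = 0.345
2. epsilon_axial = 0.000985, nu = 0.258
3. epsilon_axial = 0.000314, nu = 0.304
Model: a linearly elastic bar under uniaxial load, so epsilon_lateral = -nu·epsilon_axial (SI units).
  Case 1: epsilon_lateral = -(0.345 × 0.000556) = -0.0001918
  Case 2: epsilon_lateral = -(0.258 × 0.000985) = -0.0002541
  Case 3: epsilon_lateral = -(0.304 × 0.000314) = -9.546 × 10⁻⁵
Ordering by |epsilon_lateral|: 0.0002541 (case 2) > 0.0001918 (case 1) > 9.546 × 10⁻⁵ (case 3)
Final answer: 2, 1, 3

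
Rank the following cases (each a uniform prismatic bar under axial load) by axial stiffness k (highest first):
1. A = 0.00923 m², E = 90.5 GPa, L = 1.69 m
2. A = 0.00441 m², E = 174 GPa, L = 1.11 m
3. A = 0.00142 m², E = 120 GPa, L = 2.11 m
Model: a uniform prismatic bar under axial load, so k = (A·E) / L (SI units).
  Case 1: k = (0.00923 × (9.05 × 10¹⁰)) / 1.69 = 4.943 × 10⁸ N/m = 494.3 MN/m
  Case 2: k = (0.00441 × (1.74 × 10¹¹)) / 1.11 = 6.913 × 10⁸ N/m = 691.3 MN/m
  Case 3: k = (0.00142 × (1.2 × 10¹¹)) / 2.11 = 8.076 × 10⁷ N/m = 80.76 MN/m
Ordering: 691.3 MN/m (case 2) > 494.3 MN/m (case 1) > 80.76 MN/m (case 3)
Final answer: 2, 1, 3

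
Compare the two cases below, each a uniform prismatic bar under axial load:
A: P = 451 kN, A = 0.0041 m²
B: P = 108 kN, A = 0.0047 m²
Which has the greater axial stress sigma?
Model: a uniform prismatic bar under axial load, so sigma = P / A (SI units).
  A: sigma = 451000 / 0.0041 = 1.1 × 10⁸ Pa = 110 MPa
  B: sigma = 108000 / 0.0047 = 2.298 × 10⁷ Pa = 22.98 MPa
110 MPa > 22.98 MPa, so A is larger.
Final answer: A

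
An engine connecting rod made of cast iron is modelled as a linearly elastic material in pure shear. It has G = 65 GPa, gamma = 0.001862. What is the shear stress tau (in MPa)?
Model: a linearly elastic material in pure shear, so tau = G·gamma.
Convert to SI units:
  G = 65 GPa = 6.5 × 10¹⁰ Pa
Substitute:
  tau = (6.5 × 10¹⁰) × 0.001862
  tau = 1.21 × 10⁸ Pa
Convert: tau = 1.21 × 10⁸ Pa = 121 MPa
Final answer: tau = 121 MPa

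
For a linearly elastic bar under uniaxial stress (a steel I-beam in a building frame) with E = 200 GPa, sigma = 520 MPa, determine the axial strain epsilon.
Model: a linearly elastic bar under uniaxial stress, so sigma = E·epsilon.
Solve for epsilon: epsilon = sigma / E.
Convert to SI units:
  E = 200 GPa = 2 × 10¹¹ Pa
  sigma = 520 MPa = 5.2 × 10⁸ Pa
Substitute:
  epsilon = (5.2 × 10⁸) / (2 × 10¹¹)
  epsilon = 0.0026
Final answer: epsilon = 0.0026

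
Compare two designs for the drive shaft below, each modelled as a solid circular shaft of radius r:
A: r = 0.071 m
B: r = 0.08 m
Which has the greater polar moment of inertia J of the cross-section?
Model: a solid circular shaft of radius r, so J = (π·r^4) / 2 (SI units).
  A: J = (π × 0.071^4) / 2 = 3.992 × 10⁻⁵ m⁴
  B: J = (π × 0.08^4) / 2 = 6.434 × 10⁻⁵ m⁴
6.434 × 10⁻⁵ m⁴ > 3.992 × 10⁻⁵ m⁴, so B is larger.
Final answer: B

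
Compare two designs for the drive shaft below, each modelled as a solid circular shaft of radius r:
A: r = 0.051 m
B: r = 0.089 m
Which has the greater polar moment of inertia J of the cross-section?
Model: a solid circular shaft of radius r, so J = (π·r^4) / 2 (SI units).
  A: J = (π × 0.051^4) / 2 = 1.063 × 10⁻⁵ m⁴
  B: J = (π × 0.089^4) / 2 = 9.856 × 10⁻⁵ m⁴
9.856 × 10⁻⁵ m⁴ > 1.063 × 10⁻⁵ m⁴, so B is larger.
Final answer: B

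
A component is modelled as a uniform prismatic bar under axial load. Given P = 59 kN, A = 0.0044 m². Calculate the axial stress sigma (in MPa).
Model: a uniform prismatic bar under axial load, so sigma = P / A.
Convert to SI units:
  P = 59 kN = 59000 N
Substitute:
  sigma = 59000 / 0.0044
  sigma = 1.341 × 10⁷ Pa
Convert: sigma = 1.341 × 10⁷ Pa = 13.41 MPa
Final answer: sigma = 13.41 MPa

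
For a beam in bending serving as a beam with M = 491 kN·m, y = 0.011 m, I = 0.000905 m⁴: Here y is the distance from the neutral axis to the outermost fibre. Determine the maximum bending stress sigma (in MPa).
Model: a beam in bending, so sigma = (M·y) / I.
Convert to SI units:
  M = 491 kN·m = 491000 N·m
Substitute:
  sigma = (491000 × 0.011) / 0.000905
  sigma = 5.968 × 10⁶ Pa
Convert: sigma = 5.968 × 10⁶ Pa = 5.968 MPa
Final answer: sigma = 5.968 MPa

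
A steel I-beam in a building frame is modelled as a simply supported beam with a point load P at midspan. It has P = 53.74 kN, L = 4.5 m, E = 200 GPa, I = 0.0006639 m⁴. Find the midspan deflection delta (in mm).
Model: a simply supported beam with a point load P at midspan, so delta = (P·L^3) / (48·E·I).
Convert to SI units:
  P = 53.74 kN = 53740 N
  E = 200 GPa = 2 × 10¹¹ Pa
Substitute:
  delta = (53740 × 4.5^3) / (48 × (2 × 10¹¹) × 0.0006639)
  delta = 0.0007684 m
Convert: delta = 0.0007684 m = 0.7684 mm
Final answer: delta = 0.7684 mm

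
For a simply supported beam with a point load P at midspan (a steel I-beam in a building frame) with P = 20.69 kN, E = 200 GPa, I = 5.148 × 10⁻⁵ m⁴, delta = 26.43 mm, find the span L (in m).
Model: a simply supported beam with a point load P at midspan, so delta = (P·L^3) / (48·E·I).
Solve for L: L = ((48·delta·E·I) / P)^(1/3).
Convert to SI units:
  P = 20.69 kN = 20690 N
  E = 200 GPa = 2 × 10¹¹ Pa
  delta = 26.43 mm = 0.02643 m
Substitute:
  L = ((48 × 0.02643 × (2 × 10¹¹) × (5.148 × 10⁻⁵)) / 20690)^(1/3)
  L = 8.579 m
Final answer: L = 8.579 m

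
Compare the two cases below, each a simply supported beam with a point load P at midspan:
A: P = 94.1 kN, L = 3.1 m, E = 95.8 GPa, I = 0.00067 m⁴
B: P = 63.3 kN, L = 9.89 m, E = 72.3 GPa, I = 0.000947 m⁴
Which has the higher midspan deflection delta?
Model: a simply supported beam with a point load P at midspan, so delta = (P·L^3) / (48·E·I) (SI units).
  A: delta = (94100 × 3.1^3) / (48 × (9.58 × 10¹⁰) × 0.00067) = 0.0009099 m = 0.9099 mm
  B: delta = (63300 × 9.89^3) / (48 × (7.23 × 10¹⁰) × 0.000947) = 0.01863 m = 18.63 mm
18.63 mm > 0.9099 mm, so B is larger.
Final answer: B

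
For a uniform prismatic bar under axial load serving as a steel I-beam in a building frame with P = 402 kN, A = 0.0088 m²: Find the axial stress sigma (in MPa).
Model: a uniform prismatic bar under axial load, so sigma = P / A.
Convert to SI units:
  P = 402 kN = 402000 N
Substitute:
  sigma = 402000 / 0.0088
  sigma = 4.568 × 10⁷ Pa
Convert: sigma = 4.568 × 10⁷ Pa = 45.68 MPa
Final answer: sigma = 45.68 MPa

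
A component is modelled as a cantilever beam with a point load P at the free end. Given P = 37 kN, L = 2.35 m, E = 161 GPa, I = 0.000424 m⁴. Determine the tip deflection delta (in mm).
Model: a cantilever beam with a point load P at the free end, so delta = (P·L^3) / (3·E·I).
Convert to SI units:
  P = 37 kN = 37000 N
  E = 161 GPa = 1.61 × 10¹¹ Pa
Substitute:
  delta = (37000 × 2.35^3) / (3 × (1.61 × 10¹¹) × 0.000424)
  delta = 0.002345 m
Convert: delta = 0.002345 m = 2.345 mm
Final answer: delta = 2.345 mm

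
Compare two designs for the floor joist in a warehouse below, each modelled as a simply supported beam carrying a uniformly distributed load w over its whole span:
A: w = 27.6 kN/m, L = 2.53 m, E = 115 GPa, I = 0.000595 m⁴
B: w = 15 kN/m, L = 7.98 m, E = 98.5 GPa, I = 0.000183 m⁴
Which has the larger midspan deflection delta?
Model: a simply supported beam carrying a uniformly distributed load w over its whole span, so delta = (5·w·L^4) / (384·E·I) (SI units).
  A: delta = (5 × 27600 × 2.53^4) / (384 × (1.15 × 10¹¹) × 0.000595) = 0.0002152 m = 0.2152 mm
  B: delta = (5 × 15000 × 7.98^4) / (384 × (9.85 × 10¹⁰) × 0.000183) = 0.04394 m = 43.94 mm
43.94 mm > 0.2152 mm, so B is larger.
Final answer: B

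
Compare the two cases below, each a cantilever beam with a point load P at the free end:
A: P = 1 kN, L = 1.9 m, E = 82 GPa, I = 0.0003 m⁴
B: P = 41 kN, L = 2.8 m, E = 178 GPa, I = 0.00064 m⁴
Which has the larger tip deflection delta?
Model: a cantilever beam with a point load P at the free end, so delta = (P·L^3) / (3·E·I) (SI units).
  A: delta = (1000 × 1.9^3) / (3 × (8.2 × 10¹⁰) × 0.0003) = 9.294 × 10⁻⁵ m = 0.09294 mm
  B: delta = (41000 × 2.8^3) / (3 × (1.78 × 10¹¹) × 0.00064) = 0.002634 m = 2.634 mm
2.634 mm > 0.09294 mm, so B is larger.
Final answer: B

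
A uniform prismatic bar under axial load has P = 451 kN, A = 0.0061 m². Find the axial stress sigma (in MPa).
Model: a uniform prismatic bar under axial load, so sigma = P / A.
Convert to SI units:
  P = 451 kN = 451000 N
Substitute:
  sigma = 451000 / 0.0061
  sigma = 7.393 × 10⁷ Pa
Convert: sigma = 7.393 × 10⁷ Pa = 73.93 MPa
Final answer: sigma = 73.93 MPa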